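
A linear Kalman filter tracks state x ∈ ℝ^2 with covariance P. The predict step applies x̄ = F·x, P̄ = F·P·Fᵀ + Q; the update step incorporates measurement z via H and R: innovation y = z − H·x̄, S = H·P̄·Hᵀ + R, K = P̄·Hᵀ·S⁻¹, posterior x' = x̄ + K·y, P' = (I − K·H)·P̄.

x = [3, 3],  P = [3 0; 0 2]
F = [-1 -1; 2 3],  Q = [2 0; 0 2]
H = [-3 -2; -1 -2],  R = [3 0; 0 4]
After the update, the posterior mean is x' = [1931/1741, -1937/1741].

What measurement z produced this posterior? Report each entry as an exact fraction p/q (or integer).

z = [-2, 3]

x̄ = F·x = [-6, 15]
P̄ = F·P·Fᵀ + Q = [7 -12; -12 32]
S = H·P̄·Hᵀ + R = [50 53; 53 91]
K = P̄·Hᵀ·S⁻¹ = [-628/1741 691/1741; 208/1741 -1116/1741]
x' − x̄ = [12377/1741, -28052/1741] = K·y
y = (KᵀK)⁻¹·Kᵀ·(x' − x̄) = [10, 27]
z = y + H·x̄ = [10, 27] + [-12, -24] = [-2, 3]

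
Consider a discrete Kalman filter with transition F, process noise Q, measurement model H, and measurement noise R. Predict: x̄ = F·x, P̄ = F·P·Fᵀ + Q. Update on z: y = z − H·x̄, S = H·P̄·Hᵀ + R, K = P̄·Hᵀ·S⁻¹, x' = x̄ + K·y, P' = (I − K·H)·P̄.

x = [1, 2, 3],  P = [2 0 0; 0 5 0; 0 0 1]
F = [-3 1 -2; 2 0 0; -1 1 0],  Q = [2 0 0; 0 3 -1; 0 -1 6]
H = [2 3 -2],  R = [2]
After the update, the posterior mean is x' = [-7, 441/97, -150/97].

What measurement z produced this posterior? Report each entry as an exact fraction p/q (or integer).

x̄ = F·x = [-7, 2, 1]
P̄ = F·P·Fᵀ + Q = [29 -12 11; -12 11 -5; 11 -5 13]
S = H·P̄·Hᵀ + R = [97]
K = P̄·Hᵀ·S⁻¹ = [0; 19/97; -19/97]
x' − x̄ = [0, 247/97, -247/97] = K·y
y = (KᵀK)⁻¹·Kᵀ·(x' − x̄) = [13]
z = y + H·x̄ = [13] + [-10] = [3]

z = [3]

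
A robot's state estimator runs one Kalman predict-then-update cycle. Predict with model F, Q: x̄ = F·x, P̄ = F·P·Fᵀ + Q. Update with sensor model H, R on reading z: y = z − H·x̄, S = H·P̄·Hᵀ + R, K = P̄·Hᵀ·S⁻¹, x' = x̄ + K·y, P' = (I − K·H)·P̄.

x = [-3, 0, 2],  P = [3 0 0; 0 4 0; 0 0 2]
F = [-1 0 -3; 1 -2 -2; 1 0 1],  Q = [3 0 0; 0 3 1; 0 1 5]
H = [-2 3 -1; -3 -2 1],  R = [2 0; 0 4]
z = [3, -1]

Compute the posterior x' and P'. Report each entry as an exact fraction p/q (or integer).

x̄ = F·x = [-3, -7, -1]
P̄ = F·P·Fᵀ + Q = [24 9 -9; 9 30 0; -9 0 10]
y = z − H·x̄ = [17, -23]
S = H·P̄·Hᵀ + R = [234 -100; -100 512]
K = P̄·Hᵀ·S⁻¹ = [-4011/27452 -12183/54904; 7041/27452 -6579/54904; 1949/27452 4729/54904]
x' = x̄ + K·y = [-20877/54904, 6383/54904, -97405/54904]
P' = (I − K·H)·P̄ = [15315/54904 11799/54904 20811/54904; 11799/54904 60843/54904 130767/54904; 20811/54904 130767/54904 342883/54904]

x' = [-20877/54904, 6383/54904, -97405/54904]
P' = [15315/54904 11799/54904 20811/54904; 11799/54904 60843/54904 130767/54904; 20811/54904 130767/54904 342883/54904]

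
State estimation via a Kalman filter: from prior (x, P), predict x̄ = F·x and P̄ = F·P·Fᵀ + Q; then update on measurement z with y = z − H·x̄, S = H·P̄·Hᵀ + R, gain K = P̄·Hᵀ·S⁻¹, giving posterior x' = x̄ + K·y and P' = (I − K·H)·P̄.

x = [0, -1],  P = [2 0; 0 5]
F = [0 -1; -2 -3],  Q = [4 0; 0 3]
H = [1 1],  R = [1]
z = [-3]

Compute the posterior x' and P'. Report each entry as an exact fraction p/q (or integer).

x̄ = F·x = [1, 3]
P̄ = F·P·Fᵀ + Q = [9 15; 15 56]
y = z − H·x̄ = [-7]
S = H·P̄·Hᵀ + R = [96]
K = P̄·Hᵀ·S⁻¹ = [1/4; 71/96]
x' = x̄ + K·y = [-3/4, -209/96]
P' = (I − K·H)·P̄ = [3 -11/4; -11/4 335/96]

x' = [-3/4, -209/96]
P' = [3 -11/4; -11/4 335/96]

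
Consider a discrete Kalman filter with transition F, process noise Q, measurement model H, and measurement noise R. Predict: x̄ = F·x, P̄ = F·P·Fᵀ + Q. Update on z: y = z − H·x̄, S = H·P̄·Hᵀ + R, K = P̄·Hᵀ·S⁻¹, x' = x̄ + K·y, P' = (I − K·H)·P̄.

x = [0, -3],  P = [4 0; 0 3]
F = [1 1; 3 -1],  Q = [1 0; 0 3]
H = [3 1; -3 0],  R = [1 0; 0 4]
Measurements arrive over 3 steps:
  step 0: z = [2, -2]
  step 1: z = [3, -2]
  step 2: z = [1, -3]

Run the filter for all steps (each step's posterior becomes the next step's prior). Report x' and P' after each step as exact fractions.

step 0: x' = [606/3043, 4749/3043], P' = [1052/3043 -3024/3043; -3024/3043 11643/3043]
step 1: x' = [851490/1054723, 597504/1054723], P' = [377340/1054723 -1073880/1054723; -1073880/1054723 4002561/1054723]
step 2: x' = [291608889/361790785, -72221049/72358157], P' = [129626548/361790785 -73902096/72358157; -73902096/72358157 275682813/72358157]

step 0: x̄ = F·x = [-3, 3]
step 0: P̄ = F·P·Fᵀ + Q = [8 9; 9 42]
step 0: y = z − H·x̄ = [8, -11]
step 0: S = H·P̄·Hᵀ + R = [169 -99; -99 76]
step 0: K = P̄·Hᵀ·S⁻¹ = [132/3043 -789/3043; 2571/3043 2268/3043]
step 0: x' = x̄ + K·y = [606/3043, 4749/3043]
step 0: P' = (I − K·H)·P̄ = [1052/3043 -3024/3043; -3024/3043 11643/3043]
step 1: x̄ = F·x = [315/179, -2931/3043]
step 1: P̄ = F·P·Fᵀ + Q = [570/179 -855/179; -855/179 48384/3043]
step 1: y = z − H·x̄ = [-4005/3043, 587/179]
step 1: S = H·P̄·Hᵀ + R = [51427/3043 -2565/179; -2565/179 5846/179]
step 1: K = P̄·Hᵀ·S⁻¹ = [58140/1054723 -283005/1054723; 780921/1054723 805410/1054723]
step 1: x' = x̄ + K·y = [851490/1054723, 597504/1054723]
step 1: P' = (I − K·H)·P̄ = [377340/1054723 -1073880/1054723; -1073880/1054723 4002561/1054723]
step 2: x̄ = F·x = [1448994/1054723, 1956966/1054723]
step 2: P̄ = F·P·Fᵀ + Q = [3286864/1054723 -5018301/1054723; -5018301/1054723 17006070/1054723]
step 2: y = z − H·x̄ = [-5249225/1054723, 1182813/1054723]
step 2: S = H·P̄·Hᵀ + R = [17532763/1054723 -14526873/1054723; -14526873/1054723 33800668/1054723]
step 2: K = P̄·Hᵀ·S⁻¹ = [19369164/361790785 -97219911/361790785; 53976525/72358157 55426572/72358157]
step 2: x' = x̄ + K·y = [291608889/361790785, -72221049/72358157]
step 2: P' = (I − K·H)·P̄ = [129626548/361790785 -73902096/72358157; -73902096/72358157 275682813/72358157]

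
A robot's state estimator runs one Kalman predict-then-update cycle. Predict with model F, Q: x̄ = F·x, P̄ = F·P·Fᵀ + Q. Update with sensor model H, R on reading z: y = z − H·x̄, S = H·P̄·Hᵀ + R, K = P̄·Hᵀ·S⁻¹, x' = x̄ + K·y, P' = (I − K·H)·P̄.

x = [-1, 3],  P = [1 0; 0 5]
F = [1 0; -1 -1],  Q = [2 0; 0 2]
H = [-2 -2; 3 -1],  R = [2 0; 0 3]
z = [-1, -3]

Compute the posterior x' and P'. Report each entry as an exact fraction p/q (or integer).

x̄ = F·x = [-1, -2]
P̄ = F·P·Fᵀ + Q = [3 -1; -1 8]
y = z − H·x̄ = [-7, -2]
S = H·P̄·Hᵀ + R = [38 2; 2 44]
K = P̄·Hᵀ·S⁻¹ = [-49/417 97/417; -99/278 -65/278]
x' = x̄ + K·y = [-268/417, 267/278]
P' = (I − K·H)·P̄ = [85/417 -12/139; -12/139 123/278]

x' = [-268/417, 267/278]
P' = [85/417 -12/139; -12/139 123/278]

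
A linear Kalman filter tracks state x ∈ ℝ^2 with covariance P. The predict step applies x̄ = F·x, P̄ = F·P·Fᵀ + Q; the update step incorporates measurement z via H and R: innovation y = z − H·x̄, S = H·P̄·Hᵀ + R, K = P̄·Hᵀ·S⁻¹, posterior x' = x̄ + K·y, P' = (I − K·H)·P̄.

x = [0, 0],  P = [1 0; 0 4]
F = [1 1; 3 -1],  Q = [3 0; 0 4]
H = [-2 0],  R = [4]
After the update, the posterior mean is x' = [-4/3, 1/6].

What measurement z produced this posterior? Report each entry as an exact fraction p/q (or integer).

x̄ = F·x = [0, 0]
P̄ = F·P·Fᵀ + Q = [8 -1; -1 17]
S = H·P̄·Hᵀ + R = [36]
K = P̄·Hᵀ·S⁻¹ = [-4/9; 1/18]
x' − x̄ = [-4/3, 1/6] = K·y
y = (KᵀK)⁻¹·Kᵀ·(x' − x̄) = [3]
z = y + H·x̄ = [3] + [0] = [3]

z = [3]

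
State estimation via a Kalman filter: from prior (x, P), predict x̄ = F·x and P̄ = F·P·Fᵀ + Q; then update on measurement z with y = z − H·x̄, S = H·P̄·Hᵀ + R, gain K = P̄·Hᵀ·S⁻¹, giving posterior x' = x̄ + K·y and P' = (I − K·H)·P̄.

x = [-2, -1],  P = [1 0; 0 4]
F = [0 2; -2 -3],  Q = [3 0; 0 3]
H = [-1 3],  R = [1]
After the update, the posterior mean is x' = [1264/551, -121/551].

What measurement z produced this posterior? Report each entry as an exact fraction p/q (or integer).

z = [-3]

x̄ = F·x = [-2, 7]
P̄ = F·P·Fᵀ + Q = [19 -24; -24 43]
S = H·P̄·Hᵀ + R = [551]
K = P̄·Hᵀ·S⁻¹ = [-91/551; 153/551]
x' − x̄ = [2366/551, -3978/551] = K·y
y = (KᵀK)⁻¹·Kᵀ·(x' − x̄) = [-26]
z = y + H·x̄ = [-26] + [23] = [-3]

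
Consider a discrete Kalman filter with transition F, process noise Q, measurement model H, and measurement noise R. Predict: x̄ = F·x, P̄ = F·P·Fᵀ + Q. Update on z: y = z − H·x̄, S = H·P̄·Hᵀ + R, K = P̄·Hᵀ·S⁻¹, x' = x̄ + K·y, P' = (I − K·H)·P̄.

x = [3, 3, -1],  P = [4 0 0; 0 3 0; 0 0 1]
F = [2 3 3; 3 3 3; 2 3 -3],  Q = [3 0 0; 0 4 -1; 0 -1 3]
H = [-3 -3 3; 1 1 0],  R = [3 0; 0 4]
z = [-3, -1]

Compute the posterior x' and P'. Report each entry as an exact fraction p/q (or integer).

x' = [-2632/26667, 11597/26667, -1646/2963]
P' = [81635/26667 -36967/26667 4917/2963; -36967/26667 91463/26667 6023/2963; 4917/2963 6023/2963 11840/2963]

x̄ = F·x = [12, 15, 18]
P̄ = F·P·Fᵀ + Q = [55 60 34; 60 76 41; 34 41 55]
y = z − H·x̄ = [24, -28]
S = H·P̄·Hᵀ + R = [1407 -528; -528 255]
K = P̄·Hᵀ·S⁻¹ = [-415/26667 11167/26667; -289/26667 13624/26667; 900/2963 2735/2963]
x' = x̄ + K·y = [-2632/26667, 11597/26667, -1646/2963]
P' = (I − K·H)·P̄ = [81635/26667 -36967/26667 4917/2963; -36967/26667 91463/26667 6023/2963; 4917/2963 6023/2963 11840/2963]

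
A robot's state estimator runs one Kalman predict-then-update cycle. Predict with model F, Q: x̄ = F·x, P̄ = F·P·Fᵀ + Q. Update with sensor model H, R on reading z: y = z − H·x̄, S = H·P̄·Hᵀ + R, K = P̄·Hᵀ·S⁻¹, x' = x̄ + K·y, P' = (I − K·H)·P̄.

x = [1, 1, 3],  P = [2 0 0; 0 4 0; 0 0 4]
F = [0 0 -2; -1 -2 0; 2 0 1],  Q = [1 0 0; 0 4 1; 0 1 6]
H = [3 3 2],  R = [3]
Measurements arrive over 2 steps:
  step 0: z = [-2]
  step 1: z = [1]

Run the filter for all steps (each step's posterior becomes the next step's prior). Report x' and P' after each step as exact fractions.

step 0: x' = [-59/14, 3/49, 505/98], P' = [77/6 -50/7 -117/14; -50/7 478/49 -177/49; -117/14 -177/49 1761/98]
step 1: x' = [-1240511/210125, 214053/42025, 69776/42025], P' = [11071151/210125 -1502673/42025 -1056741/42025; -1502673/42025 220524/8405 120498/8405; -1056741/42025 120498/8405 138651/8405]

step 0: x̄ = F·x = [-6, -3, 5]
step 0: P̄ = F·P·Fᵀ + Q = [17 0 -8; 0 22 -3; -8 -3 18]
step 0: y = z − H·x̄ = [15]
step 0: S = H·P̄·Hᵀ + R = [294]
step 0: K = P̄·Hᵀ·S⁻¹ = [5/42; 10/49; 1/98]
step 0: x' = x̄ + K·y = [-59/14, 3/49, 505/98]
step 0: P' = (I − K·H)·P̄ = [77/6 -50/7 -117/14; -50/7 478/49 -177/49; -117/14 -177/49 1761/98]
step 1: x̄ = F·x = [-505/49, 401/98, -321/98]
step 1: P̄ = F·P·Fᵀ + Q = [3571/49 -1527/49 -123/49; -1527/49 8021/294 5729/294; -123/49 5729/294 12311/294]
step 1: y = z − H·x̄ = [2567/98]
step 1: S = H·P̄·Hᵀ + R = [210125/294]
step 1: K = P̄·Hᵀ·S⁻¹ = [35316/210125; 1607/42025; 7919/42025]
step 1: x' = x̄ + K·y = [-1240511/210125, 214053/42025, 69776/42025]
step 1: P' = (I − K·H)·P̄ = [11071151/210125 -1502673/42025 -1056741/42025; -1502673/42025 220524/8405 120498/8405; -1056741/42025 120498/8405 138651/8405]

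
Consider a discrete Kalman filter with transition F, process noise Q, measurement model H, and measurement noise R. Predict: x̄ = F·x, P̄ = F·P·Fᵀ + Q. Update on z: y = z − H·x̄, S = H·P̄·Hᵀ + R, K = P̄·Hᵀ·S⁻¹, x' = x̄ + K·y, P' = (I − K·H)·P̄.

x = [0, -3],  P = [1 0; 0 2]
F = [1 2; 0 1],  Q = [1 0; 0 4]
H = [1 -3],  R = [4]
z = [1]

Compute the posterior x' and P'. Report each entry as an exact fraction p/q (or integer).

x' = [-65/11, -26/11]
P' = [109/11 37/11; 37/11 17/11]

x̄ = F·x = [-6, -3]
P̄ = F·P·Fᵀ + Q = [10 4; 4 6]
y = z − H·x̄ = [-2]
S = H·P̄·Hᵀ + R = [44]
K = P̄·Hᵀ·S⁻¹ = [-1/22; -7/22]
x' = x̄ + K·y = [-65/11, -26/11]
P' = (I − K·H)·P̄ = [109/11 37/11; 37/11 17/11]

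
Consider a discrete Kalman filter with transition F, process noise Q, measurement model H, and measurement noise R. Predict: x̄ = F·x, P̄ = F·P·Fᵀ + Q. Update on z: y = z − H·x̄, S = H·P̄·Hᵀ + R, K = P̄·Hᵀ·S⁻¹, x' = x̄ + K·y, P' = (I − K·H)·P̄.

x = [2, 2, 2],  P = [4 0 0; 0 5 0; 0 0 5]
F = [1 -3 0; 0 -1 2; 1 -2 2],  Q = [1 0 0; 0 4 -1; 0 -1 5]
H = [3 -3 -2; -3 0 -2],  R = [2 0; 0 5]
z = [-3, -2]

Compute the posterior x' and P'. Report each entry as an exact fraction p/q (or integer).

x' = [-185687/610136, -142823/610136, 871579/610136]
P' = [653373/610136 1058869/610136 -659417/610136; 1058869/610136 2094333/610136 -1452961/610136; -659417/610136 -1452961/610136 1267213/610136]

x̄ = F·x = [-4, 2, 2]
P̄ = F·P·Fᵀ + Q = [50 15 34; 15 29 29; 34 29 49]
y = z − H·x̄ = [19, -10]
S = H·P̄·Hᵀ + R = [579 55; 55 1059]
K = P̄·Hᵀ·S⁻¹ = [51173/610136 -128257/610136; -100235/610136 -54137/610136; -76897/610136 -111235/610136]
x' = x̄ + K·y = [-185687/610136, -142823/610136, 871579/610136]
P' = (I − K·H)·P̄ = [653373/610136 1058869/610136 -659417/610136; 1058869/610136 2094333/610136 -1452961/610136; -659417/610136 -1452961/610136 1267213/610136]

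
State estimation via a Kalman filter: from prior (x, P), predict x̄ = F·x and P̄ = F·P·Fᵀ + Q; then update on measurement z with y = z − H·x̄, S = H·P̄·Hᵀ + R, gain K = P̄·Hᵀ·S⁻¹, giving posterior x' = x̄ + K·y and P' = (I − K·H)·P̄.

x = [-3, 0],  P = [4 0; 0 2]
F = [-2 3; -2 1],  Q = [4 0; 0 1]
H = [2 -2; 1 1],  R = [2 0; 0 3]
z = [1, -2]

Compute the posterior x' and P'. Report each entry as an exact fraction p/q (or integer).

x' = [-564/1043, -1853/2086]
P' = [890/1043 628/1043; 628/1043 1723/2086]

x̄ = F·x = [6, 6]
P̄ = F·P·Fᵀ + Q = [38 22; 22 19]
y = z − H·x̄ = [1, -14]
S = H·P̄·Hᵀ + R = [54 38; 38 104]
K = P̄·Hᵀ·S⁻¹ = [262/1043 506/1043; -467/2086 993/2086]
x' = x̄ + K·y = [-564/1043, -1853/2086]
P' = (I − K·H)·P̄ = [890/1043 628/1043; 628/1043 1723/2086]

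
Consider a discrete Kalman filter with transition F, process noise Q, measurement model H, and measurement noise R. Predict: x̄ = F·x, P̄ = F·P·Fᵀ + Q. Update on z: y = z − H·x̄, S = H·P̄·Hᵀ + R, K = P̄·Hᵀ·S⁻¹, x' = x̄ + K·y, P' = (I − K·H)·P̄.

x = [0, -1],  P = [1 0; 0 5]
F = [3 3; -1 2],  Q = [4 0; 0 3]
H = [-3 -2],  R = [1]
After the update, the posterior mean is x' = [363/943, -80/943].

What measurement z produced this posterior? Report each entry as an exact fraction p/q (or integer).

x̄ = F·x = [-3, -2]
P̄ = F·P·Fᵀ + Q = [58 27; 27 24]
S = H·P̄·Hᵀ + R = [943]
K = P̄·Hᵀ·S⁻¹ = [-228/943; -129/943]
x' − x̄ = [3192/943, 1806/943] = K·y
y = (KᵀK)⁻¹·Kᵀ·(x' − x̄) = [-14]
z = y + H·x̄ = [-14] + [13] = [-1]

z = [-1]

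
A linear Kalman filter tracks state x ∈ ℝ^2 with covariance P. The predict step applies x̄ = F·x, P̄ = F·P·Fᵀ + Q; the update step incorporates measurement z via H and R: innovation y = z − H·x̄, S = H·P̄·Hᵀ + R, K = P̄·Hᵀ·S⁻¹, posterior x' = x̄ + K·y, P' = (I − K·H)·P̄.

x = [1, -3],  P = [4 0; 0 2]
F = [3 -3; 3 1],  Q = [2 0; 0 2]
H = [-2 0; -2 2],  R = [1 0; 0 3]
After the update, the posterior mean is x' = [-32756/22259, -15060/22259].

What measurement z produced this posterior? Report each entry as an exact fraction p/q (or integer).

z = [3, 2]

x̄ = F·x = [12, 0]
P̄ = F·P·Fᵀ + Q = [56 30; 30 40]
S = H·P̄·Hᵀ + R = [225 104; 104 147]
K = P̄·Hᵀ·S⁻¹ = [-11056/22259 -52/22259; -10900/22259 10740/22259]
x' − x̄ = [-299864/22259, -15060/22259] = K·y
y = (KᵀK)⁻¹·Kᵀ·(x' − x̄) = [27, 26]
z = y + H·x̄ = [27, 26] + [-24, -24] = [3, 2]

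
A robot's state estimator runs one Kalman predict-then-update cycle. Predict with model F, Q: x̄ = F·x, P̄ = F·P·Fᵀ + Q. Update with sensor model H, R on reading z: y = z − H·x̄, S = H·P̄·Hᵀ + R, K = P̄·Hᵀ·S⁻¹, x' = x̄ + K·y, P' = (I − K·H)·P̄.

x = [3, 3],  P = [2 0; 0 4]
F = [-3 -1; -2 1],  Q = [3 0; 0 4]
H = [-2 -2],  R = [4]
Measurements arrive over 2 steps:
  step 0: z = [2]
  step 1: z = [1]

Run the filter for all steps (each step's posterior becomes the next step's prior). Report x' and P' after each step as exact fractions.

step 0: x̄ = F·x = [-12, -3]
step 0: P̄ = F·P·Fᵀ + Q = [25 8; 8 16]
step 0: y = z − H·x̄ = [-28]
step 0: S = H·P̄·Hᵀ + R = [232]
step 0: K = P̄·Hᵀ·S⁻¹ = [-33/116; -6/29]
step 0: x' = x̄ + K·y = [-117/29, 81/29]
step 0: P' = (I − K·H)·P̄ = [361/58 -164/29; -164/29 176/29]
step 1: x̄ = F·x = [270/29, 315/29]
step 1: P̄ = F·P·Fᵀ + Q = [1807/58 1071/29; 1071/29 1670/29]
step 1: y = z − H·x̄ = [1199/29]
step 1: S = H·P̄·Hᵀ + R = [18978/29]
step 1: K = P̄·Hᵀ·S⁻¹ = [-3949/18978; -2741/9489]
step 1: x' = x̄ + K·y = [13421/18978, -10256/9489]
step 1: P' = (I − K·H)·P̄ = [26759/9489 -22810/9489; -22810/9489 28292/9489]

step 0: x' = [-117/29, 81/29], P' = [361/58 -164/29; -164/29 176/29]
step 1: x' = [13421/18978, -10256/9489], P' = [26759/9489 -22810/9489; -22810/9489 28292/9489]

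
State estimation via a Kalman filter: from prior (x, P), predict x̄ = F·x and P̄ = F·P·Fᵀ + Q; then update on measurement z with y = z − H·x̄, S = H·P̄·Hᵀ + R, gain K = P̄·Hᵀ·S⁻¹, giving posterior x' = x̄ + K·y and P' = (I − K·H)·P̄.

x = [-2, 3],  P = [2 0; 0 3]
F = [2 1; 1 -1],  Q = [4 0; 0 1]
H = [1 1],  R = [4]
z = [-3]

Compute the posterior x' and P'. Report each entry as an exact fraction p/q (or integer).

x̄ = F·x = [-1, -5]
P̄ = F·P·Fᵀ + Q = [15 1; 1 6]
y = z − H·x̄ = [3]
S = H·P̄·Hᵀ + R = [27]
K = P̄·Hᵀ·S⁻¹ = [16/27; 7/27]
x' = x̄ + K·y = [7/9, -38/9]
P' = (I − K·H)·P̄ = [149/27 -85/27; -85/27 113/27]

x' = [7/9, -38/9]
P' = [149/27 -85/27; -85/27 113/27]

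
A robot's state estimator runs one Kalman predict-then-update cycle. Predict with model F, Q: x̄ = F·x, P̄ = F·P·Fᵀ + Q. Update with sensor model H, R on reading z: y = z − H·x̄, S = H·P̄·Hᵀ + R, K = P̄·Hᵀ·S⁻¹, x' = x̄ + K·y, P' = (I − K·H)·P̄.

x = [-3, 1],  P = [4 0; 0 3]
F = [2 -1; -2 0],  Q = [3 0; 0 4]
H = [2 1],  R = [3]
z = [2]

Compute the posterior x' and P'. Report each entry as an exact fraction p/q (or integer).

x' = [-49/47, 162/47]
P' = [250/47 -416/47; -416/47 796/47]

x̄ = F·x = [-7, 6]
P̄ = F·P·Fᵀ + Q = [22 -16; -16 20]
y = z − H·x̄ = [10]
S = H·P̄·Hᵀ + R = [47]
K = P̄·Hᵀ·S⁻¹ = [28/47; -12/47]
x' = x̄ + K·y = [-49/47, 162/47]
P' = (I − K·H)·P̄ = [250/47 -416/47; -416/47 796/47]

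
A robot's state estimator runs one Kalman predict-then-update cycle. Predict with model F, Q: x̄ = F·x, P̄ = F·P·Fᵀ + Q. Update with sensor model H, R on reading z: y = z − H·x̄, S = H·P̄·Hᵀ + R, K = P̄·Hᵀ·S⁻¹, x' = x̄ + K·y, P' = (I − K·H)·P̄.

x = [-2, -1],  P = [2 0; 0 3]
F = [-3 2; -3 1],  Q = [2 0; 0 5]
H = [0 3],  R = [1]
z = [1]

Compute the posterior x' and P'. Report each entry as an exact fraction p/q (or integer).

x̄ = F·x = [4, 5]
P̄ = F·P·Fᵀ + Q = [32 24; 24 26]
y = z − H·x̄ = [-14]
S = H·P̄·Hᵀ + R = [235]
K = P̄·Hᵀ·S⁻¹ = [72/235; 78/235]
x' = x̄ + K·y = [-68/235, 83/235]
P' = (I − K·H)·P̄ = [2336/235 24/235; 24/235 26/235]

x' = [-68/235, 83/235]
P' = [2336/235 24/235; 24/235 26/235]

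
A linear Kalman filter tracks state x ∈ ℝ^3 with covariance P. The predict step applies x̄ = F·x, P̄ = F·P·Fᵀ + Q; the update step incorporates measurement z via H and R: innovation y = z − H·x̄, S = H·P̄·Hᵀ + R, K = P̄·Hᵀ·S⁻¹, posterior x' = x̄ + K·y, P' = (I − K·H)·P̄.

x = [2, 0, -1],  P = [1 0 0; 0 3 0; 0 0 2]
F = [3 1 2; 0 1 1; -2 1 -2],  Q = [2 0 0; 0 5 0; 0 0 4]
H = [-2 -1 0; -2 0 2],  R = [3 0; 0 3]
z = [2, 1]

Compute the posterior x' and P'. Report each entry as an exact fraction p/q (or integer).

x̄ = F·x = [4, -1, -2]
P̄ = F·P·Fᵀ + Q = [22 7 -11; 7 10 -1; -11 -1 19]
y = z − H·x̄ = [9, 13]
S = H·P̄·Hᵀ + R = [129 148; 148 255]
K = P̄·Hᵀ·S⁻¹ = [-3237/10991 -966/10991; -3752/10991 1488/10991; -3015/10991 4336/10991]
x' = x̄ + K·y = [2273/10991, -25415/10991, 7251/10991]
P' = (I − K·H)·P̄ = [12959/10991 -16207/10991 11510/10991; -16207/10991 43670/10991 -13975/10991; 11510/10991 -13975/10991 18014/10991]

x' = [2273/10991, -25415/10991, 7251/10991]
P' = [12959/10991 -16207/10991 11510/10991; -16207/10991 43670/10991 -13975/10991; 11510/10991 -13975/10991 18014/10991]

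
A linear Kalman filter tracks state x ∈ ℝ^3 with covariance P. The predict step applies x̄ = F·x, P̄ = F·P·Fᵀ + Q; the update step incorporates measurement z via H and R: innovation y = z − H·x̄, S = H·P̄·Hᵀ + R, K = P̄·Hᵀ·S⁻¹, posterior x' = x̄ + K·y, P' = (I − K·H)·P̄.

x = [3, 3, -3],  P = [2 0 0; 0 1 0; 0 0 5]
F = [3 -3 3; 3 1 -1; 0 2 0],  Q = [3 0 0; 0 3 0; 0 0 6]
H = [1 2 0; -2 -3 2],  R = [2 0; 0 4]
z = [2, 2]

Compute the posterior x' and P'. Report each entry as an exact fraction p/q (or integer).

x̄ = F·x = [-9, 15, 6]
P̄ = F·P·Fᵀ + Q = [75 0 -6; 0 27 2; -6 2 10]
y = z − H·x̄ = [-19, 17]
S = H·P̄·Hᵀ + R = [185 -316; -316 611]
K = P̄·Hᵀ·S⁻¹ = [-1789/4393 -2090/4393; 8662/13179 2819/13179; 6994/13179 4178/13179]
x' = x̄ + K·y = [-41076/4393, 27010/4393, 5738/4393]
P' = (I − K·H)·P̄ = [125070/4393 -64324/4393 24404/4393; -64324/4393 105148/13179 -29612/13179; 24404/4393 -29612/13179 37150/13179]

x' = [-41076/4393, 27010/4393, 5738/4393]
P' = [125070/4393 -64324/4393 24404/4393; -64324/4393 105148/13179 -29612/13179; 24404/4393 -29612/13179 37150/13179]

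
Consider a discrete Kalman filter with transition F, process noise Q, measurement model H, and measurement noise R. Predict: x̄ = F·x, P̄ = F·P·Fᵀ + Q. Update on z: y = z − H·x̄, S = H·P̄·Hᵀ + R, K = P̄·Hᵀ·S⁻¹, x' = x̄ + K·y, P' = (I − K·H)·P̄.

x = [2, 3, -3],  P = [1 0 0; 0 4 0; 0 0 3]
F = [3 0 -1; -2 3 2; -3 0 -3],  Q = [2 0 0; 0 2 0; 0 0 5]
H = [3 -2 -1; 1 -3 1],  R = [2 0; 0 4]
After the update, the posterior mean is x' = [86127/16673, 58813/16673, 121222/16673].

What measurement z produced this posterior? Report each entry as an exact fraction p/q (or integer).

z = [1, 2]

x̄ = F·x = [9, -1, 3]
P̄ = F·P·Fᵀ + Q = [14 -12 0; -12 54 -12; 0 -12 41]
S = H·P̄·Hᵀ + R = [481 445; 445 689]
K = P̄·Hᵀ·S⁻¹ = [2903/16673 -665/16673; -4089/66692 -15363/66692; -22989/66692 22301/66692]
x' − x̄ = [-63930/16673, 75486/16673, 71203/16673] = K·y
y = (KᵀK)⁻¹·Kᵀ·(x' − x̄) = [-25, -13]
z = y + H·x̄ = [-25, -13] + [26, 15] = [1, 2]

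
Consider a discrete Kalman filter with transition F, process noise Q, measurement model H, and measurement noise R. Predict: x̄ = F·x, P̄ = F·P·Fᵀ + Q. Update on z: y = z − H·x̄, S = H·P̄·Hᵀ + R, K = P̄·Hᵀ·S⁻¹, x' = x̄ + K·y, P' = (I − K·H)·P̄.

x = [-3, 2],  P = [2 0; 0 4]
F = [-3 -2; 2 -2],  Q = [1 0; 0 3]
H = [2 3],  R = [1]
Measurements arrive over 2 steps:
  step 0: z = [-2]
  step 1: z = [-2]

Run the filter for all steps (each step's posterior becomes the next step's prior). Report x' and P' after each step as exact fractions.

step 0: x̄ = F·x = [5, -10]
step 0: P̄ = F·P·Fᵀ + Q = [35 4; 4 27]
step 0: y = z − H·x̄ = [18]
step 0: S = H·P̄·Hᵀ + R = [432]
step 0: K = P̄·Hᵀ·S⁻¹ = [41/216; 89/432]
step 0: x' = x̄ + K·y = [101/12, -151/24]
step 0: P' = (I − K·H)·P̄ = [2099/108 -2785/216; -2785/216 3743/432]
step 1: x̄ = F·x = [-38/3, 353/12]
step 1: P̄ = F·P·Fᵀ + Q = [1508/27 -2909/27; -2909/27 23603/108]
step 1: y = z − H·x̄ = [-779/12]
step 1: S = H·P̄·Hᵀ + R = [97031/108]
step 1: K = P̄·Hᵀ·S⁻¹ = [-22844/97031; 47537/97031]
step 1: x' = x̄ + K·y = [253897/97031, -231615/97031]
step 1: P' = (I − K·H)·P̄ = [587432/97031 -399236/97031; -399236/97031 282003/97031]

step 0: x' = [101/12, -151/24], P' = [2099/108 -2785/216; -2785/216 3743/432]
step 1: x' = [253897/97031, -231615/97031], P' = [587432/97031 -399236/97031; -399236/97031 282003/97031]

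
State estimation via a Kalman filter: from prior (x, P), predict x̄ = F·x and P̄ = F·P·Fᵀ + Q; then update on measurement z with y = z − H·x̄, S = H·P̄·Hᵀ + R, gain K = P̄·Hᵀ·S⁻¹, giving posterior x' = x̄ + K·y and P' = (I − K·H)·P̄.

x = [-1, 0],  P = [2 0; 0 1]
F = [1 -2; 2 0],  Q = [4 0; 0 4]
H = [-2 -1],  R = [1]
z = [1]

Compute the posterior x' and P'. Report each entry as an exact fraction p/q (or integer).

x̄ = F·x = [-1, -2]
P̄ = F·P·Fᵀ + Q = [10 4; 4 12]
y = z − H·x̄ = [-3]
S = H·P̄·Hᵀ + R = [69]
K = P̄·Hᵀ·S⁻¹ = [-8/23; -20/69]
x' = x̄ + K·y = [1/23, -26/23]
P' = (I − K·H)·P̄ = [38/23 -68/23; -68/23 428/69]

x' = [1/23, -26/23]
P' = [38/23 -68/23; -68/23 428/69]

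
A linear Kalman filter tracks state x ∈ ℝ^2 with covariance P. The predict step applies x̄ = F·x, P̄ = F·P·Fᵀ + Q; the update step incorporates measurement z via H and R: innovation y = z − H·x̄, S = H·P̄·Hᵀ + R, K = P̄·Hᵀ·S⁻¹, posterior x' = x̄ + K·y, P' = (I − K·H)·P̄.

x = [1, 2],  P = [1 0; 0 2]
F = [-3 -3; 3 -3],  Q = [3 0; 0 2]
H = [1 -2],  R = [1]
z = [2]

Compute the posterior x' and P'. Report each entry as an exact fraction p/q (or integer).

x' = [-313/37, -578/111]
P' = [1062/37 529/37; 529/37 818/111]

x̄ = F·x = [-9, -3]
P̄ = F·P·Fᵀ + Q = [30 9; 9 29]
y = z − H·x̄ = [5]
S = H·P̄·Hᵀ + R = [111]
K = P̄·Hᵀ·S⁻¹ = [4/37; -49/111]
x' = x̄ + K·y = [-313/37, -578/111]
P' = (I − K·H)·P̄ = [1062/37 529/37; 529/37 818/111]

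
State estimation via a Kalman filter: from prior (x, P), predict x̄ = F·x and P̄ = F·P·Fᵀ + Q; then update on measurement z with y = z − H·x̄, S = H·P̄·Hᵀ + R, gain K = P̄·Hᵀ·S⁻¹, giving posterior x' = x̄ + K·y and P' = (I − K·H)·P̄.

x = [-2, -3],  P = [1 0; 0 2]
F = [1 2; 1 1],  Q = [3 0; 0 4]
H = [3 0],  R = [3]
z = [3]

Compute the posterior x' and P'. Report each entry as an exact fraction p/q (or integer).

x' = [28/37, -50/37]
P' = [12/37 5/37; 5/37 184/37]

x̄ = F·x = [-8, -5]
P̄ = F·P·Fᵀ + Q = [12 5; 5 7]
y = z − H·x̄ = [27]
S = H·P̄·Hᵀ + R = [111]
K = P̄·Hᵀ·S⁻¹ = [12/37; 5/37]
x' = x̄ + K·y = [28/37, -50/37]
P' = (I − K·H)·P̄ = [12/37 5/37; 5/37 184/37]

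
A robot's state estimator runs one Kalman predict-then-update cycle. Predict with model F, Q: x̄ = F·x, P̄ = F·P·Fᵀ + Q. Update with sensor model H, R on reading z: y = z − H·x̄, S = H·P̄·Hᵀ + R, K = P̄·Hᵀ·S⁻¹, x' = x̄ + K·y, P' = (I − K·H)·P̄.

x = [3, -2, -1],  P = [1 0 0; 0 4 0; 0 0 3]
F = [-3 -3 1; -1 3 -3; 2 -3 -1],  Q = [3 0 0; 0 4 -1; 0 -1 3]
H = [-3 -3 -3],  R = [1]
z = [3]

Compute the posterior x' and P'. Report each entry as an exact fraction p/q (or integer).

x' = [-1000/169, -978/169, 1810/169]
P' = [5703/169 -6774/169 1080/169; -6774/169 11456/169 -4683/169; 1080/169 -4683/169 14455/676]

x̄ = F·x = [-4, -6, 13]
P̄ = F·P·Fᵀ + Q = [51 -42 27; -42 68 -30; 27 -30 46]
y = z − H·x̄ = [12]
S = H·P̄·Hᵀ + R = [676]
K = P̄·Hᵀ·S⁻¹ = [-27/169; 3/169; -129/676]
x' = x̄ + K·y = [-1000/169, -978/169, 1810/169]
P' = (I − K·H)·P̄ = [5703/169 -6774/169 1080/169; -6774/169 11456/169 -4683/169; 1080/169 -4683/169 14455/676]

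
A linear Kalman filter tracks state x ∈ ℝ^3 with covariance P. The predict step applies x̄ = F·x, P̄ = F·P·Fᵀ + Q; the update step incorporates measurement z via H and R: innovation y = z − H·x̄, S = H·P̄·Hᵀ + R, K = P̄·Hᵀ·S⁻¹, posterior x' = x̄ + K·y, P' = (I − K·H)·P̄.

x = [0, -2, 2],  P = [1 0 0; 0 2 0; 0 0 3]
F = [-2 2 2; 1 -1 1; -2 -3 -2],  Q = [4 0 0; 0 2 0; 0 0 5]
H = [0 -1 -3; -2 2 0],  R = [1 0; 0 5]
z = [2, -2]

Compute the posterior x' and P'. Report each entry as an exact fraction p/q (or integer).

x' = [36108/9119, 28234/9119, -15445/9119]
P' = [56720/9119 49190/9119 -16563/9119; 49190/9119 52515/9119 -35291/18238; -16563/9119 -35291/18238 27751/36476]

x̄ = F·x = [0, 4, 2]
P̄ = F·P·Fᵀ + Q = [28 0 -20; 0 8 -2; -20 -2 39]
y = z − H·x̄ = [12, -10]
S = H·P̄·Hᵀ + R = [348 -124; -124 149]
K = P̄·Hᵀ·S⁻¹ = [499/9119 -3012/9119; 843/18238 1330/9119; -12671/36476 -433/9119]
x' = x̄ + K·y = [36108/9119, 28234/9119, -15445/9119]
P' = (I − K·H)·P̄ = [56720/9119 49190/9119 -16563/9119; 49190/9119 52515/9119 -35291/18238; -16563/9119 -35291/18238 27751/36476]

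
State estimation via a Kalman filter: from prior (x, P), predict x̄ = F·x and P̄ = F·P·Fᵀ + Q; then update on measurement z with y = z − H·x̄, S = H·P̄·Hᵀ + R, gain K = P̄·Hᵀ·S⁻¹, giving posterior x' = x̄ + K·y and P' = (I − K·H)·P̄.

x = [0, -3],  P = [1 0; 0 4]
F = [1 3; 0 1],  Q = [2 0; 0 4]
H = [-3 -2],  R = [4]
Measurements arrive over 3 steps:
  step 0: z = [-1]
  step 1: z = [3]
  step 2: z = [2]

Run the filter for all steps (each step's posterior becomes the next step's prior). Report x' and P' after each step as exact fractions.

step 0: x' = [5/177, 175/531], P' = [92/59 -320/177; -320/177 1544/531]
step 1: x' = [-48723/75547, -1183/2437], P' = [107780/75547 -4008/2437; -4008/2437 6604/2437]
step 2: x' = [-2711136/3402007, 531871/3402007], P' = [4851124/3402007 -5594168/3402007; -5594168/3402007 27657352/10206021]

step 0: x̄ = F·x = [-9, -3]
step 0: P̄ = F·P·Fᵀ + Q = [39 12; 12 8]
step 0: y = z − H·x̄ = [-34]
step 0: S = H·P̄·Hᵀ + R = [531]
step 0: K = P̄·Hᵀ·S⁻¹ = [-47/177; -52/531]
step 0: x' = x̄ + K·y = [5/177, 175/531]
step 0: P' = (I − K·H)·P̄ = [92/59 -320/177; -320/177 1544/531]
step 1: x̄ = F·x = [60/59, 175/531]
step 1: P̄ = F·P·Fᵀ + Q = [1114/59 408/59; 408/59 3668/531]
step 1: y = z − H·x̄ = [3563/531]
step 1: S = H·P̄·Hᵀ + R = [151094/531]
step 1: K = P̄·Hᵀ·S⁻¹ = [-18711/75547; -296/2437]
step 1: x' = x̄ + K·y = [-48723/75547, -1183/2437]
step 1: P' = (I − K·H)·P̄ = [107780/75547 -4008/2437; -4008/2437 6604/2437]
step 2: x̄ = F·x = [-158742/75547, -1183/2437]
step 2: P̄ = F·P·Fᵀ + Q = [1355902/75547 15804/2437; 15804/2437 16352/2437]
step 2: y = z − H·x̄ = [-398478/75547]
step 2: S = H·P̄·Hᵀ + R = [20412042/75547]
step 2: K = P̄·Hᵀ·S⁻¹ = [-841259/3402007; -1241798/10206021]
step 2: x' = x̄ + K·y = [-2711136/3402007, 531871/3402007]
step 2: P' = (I − K·H)·P̄ = [4851124/3402007 -5594168/3402007; -5594168/3402007 27657352/10206021]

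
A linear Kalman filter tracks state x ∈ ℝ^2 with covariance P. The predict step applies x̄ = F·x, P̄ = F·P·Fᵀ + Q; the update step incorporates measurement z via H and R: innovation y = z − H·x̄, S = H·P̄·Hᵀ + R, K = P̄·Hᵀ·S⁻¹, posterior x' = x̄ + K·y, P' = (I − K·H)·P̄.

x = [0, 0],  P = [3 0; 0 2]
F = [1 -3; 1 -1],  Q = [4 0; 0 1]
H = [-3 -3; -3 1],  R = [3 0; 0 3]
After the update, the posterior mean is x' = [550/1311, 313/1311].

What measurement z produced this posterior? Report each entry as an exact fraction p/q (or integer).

x̄ = F·x = [0, 0]
P̄ = F·P·Fᵀ + Q = [25 9; 9 6]
S = H·P̄·Hᵀ + R = [444 261; 261 180]
K = P̄·Hᵀ·S⁻¹ = [-42/437 -298/1311; -97/437 269/1311]
x' − x̄ = [550/1311, 313/1311] = K·y
y = (KᵀK)⁻¹·Kᵀ·(x' − x̄) = [-2, -1]
z = y + H·x̄ = [-2, -1] + [0, 0] = [-2, -1]

z = [-2, -1]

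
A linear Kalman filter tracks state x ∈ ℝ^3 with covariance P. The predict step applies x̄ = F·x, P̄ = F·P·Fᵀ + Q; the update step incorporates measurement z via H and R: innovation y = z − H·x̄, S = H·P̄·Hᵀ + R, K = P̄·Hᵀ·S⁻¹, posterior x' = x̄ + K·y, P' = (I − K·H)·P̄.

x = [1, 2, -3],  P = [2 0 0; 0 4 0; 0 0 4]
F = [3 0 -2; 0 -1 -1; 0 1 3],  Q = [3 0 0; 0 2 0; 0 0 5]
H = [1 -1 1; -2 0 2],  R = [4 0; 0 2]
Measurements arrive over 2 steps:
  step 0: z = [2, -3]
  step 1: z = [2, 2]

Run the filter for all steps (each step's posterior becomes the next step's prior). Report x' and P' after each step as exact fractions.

step 0: x̄ = F·x = [9, 1, -7]
step 0: P̄ = F·P·Fᵀ + Q = [37 8 -24; 8 10 -16; -24 -16 45]
step 0: y = z − H·x̄ = [1, 29]
step 0: S = H·P̄·Hᵀ + R = [64 64; 64 522]
step 0: K = P̄·Hᵀ·S⁻¹ = [5209/14656 -127/458; -1581/7328 -15/229; 5241/14656 101/458]
step 0: x' = x̄ + K·y = [19257/14656, -8173/7328, -3623/14656]
step 0: P' = (I − K·H)·P̄ = [20419/14656 7969/7328 16355/14656; 7969/7328 10891/3664 7489/7328; 16355/14656 7489/7328 19587/14656]
step 1: x̄ = F·x = [65017/14656, 19969/14656, -27215/14656]
step 1: P̄ = F·P·Fᵀ + Q = [109827/14656 -27749/14656 47531/14656; -27749/14656 122419/14656 -162237/14656; 47531/14656 -162237/14656 382995/14656]
step 1: y = z − H·x̄ = [11479/14656, 13361/916]
step 1: S = H·P̄·Hᵀ + R = [1148899/14656 50957/916; 50957/916 25318/229]
step 1: K = P̄·Hᵀ·S⁻¹ = [13698139/40832667 -10032191/40832667; -9788029/40832667 -1853122/40832667; 14105795/40832667 9809693/40832667]
step 1: x' = x̄ + K·y = [15179603/13610889, 6979570/13610889, 26103901/13610889]
step 1: P' = (I − K·H)·P̄ = [47692219/40832667 30559691/40832667 37660028/40832667; 30559691/40832667 98418376/40832667 28706569/40832667; 37660028/40832667 28706569/40832667 47469721/40832667]

step 0: x' = [19257/14656, -8173/7328, -3623/14656], P' = [20419/14656 7969/7328 16355/14656; 7969/7328 10891/3664 7489/7328; 16355/14656 7489/7328 19587/14656]
step 1: x' = [15179603/13610889, 6979570/13610889, 26103901/13610889], P' = [47692219/40832667 30559691/40832667 37660028/40832667; 30559691/40832667 98418376/40832667 28706569/40832667; 37660028/40832667 28706569/40832667 47469721/40832667]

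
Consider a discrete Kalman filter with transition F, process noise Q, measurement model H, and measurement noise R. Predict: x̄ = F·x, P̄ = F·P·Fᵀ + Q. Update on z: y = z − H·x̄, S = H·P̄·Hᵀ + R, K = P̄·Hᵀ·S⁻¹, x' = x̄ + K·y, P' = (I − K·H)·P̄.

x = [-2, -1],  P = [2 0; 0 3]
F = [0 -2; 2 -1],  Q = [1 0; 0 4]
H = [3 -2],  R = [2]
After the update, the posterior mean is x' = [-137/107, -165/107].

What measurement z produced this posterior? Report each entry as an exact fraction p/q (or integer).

x̄ = F·x = [2, -3]
P̄ = F·P·Fᵀ + Q = [13 6; 6 15]
S = H·P̄·Hᵀ + R = [107]
K = P̄·Hᵀ·S⁻¹ = [27/107; -12/107]
x' − x̄ = [-351/107, 156/107] = K·y
y = (KᵀK)⁻¹·Kᵀ·(x' − x̄) = [-13]
z = y + H·x̄ = [-13] + [12] = [-1]

z = [-1]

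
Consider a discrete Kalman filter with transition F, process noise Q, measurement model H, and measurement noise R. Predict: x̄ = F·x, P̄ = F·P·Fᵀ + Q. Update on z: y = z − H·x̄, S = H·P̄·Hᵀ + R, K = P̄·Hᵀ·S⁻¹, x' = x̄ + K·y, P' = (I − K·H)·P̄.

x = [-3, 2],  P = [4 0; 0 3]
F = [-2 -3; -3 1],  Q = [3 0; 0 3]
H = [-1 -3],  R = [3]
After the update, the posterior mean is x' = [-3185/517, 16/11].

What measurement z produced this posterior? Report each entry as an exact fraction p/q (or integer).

x̄ = F·x = [0, 11]
P̄ = F·P·Fᵀ + Q = [46 15; 15 42]
S = H·P̄·Hᵀ + R = [517]
K = P̄·Hᵀ·S⁻¹ = [-91/517; -3/11]
x' − x̄ = [-3185/517, -105/11] = K·y
y = (KᵀK)⁻¹·Kᵀ·(x' − x̄) = [35]
z = y + H·x̄ = [35] + [-33] = [2]

z = [2]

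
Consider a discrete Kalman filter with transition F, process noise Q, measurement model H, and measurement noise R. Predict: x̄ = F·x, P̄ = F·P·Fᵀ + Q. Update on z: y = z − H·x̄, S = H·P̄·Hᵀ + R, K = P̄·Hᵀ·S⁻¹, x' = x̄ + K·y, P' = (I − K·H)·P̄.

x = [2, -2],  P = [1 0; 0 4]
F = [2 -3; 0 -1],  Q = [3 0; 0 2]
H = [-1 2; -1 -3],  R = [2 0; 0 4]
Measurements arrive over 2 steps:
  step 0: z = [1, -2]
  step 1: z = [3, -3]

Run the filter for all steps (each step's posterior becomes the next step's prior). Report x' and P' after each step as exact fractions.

step 0: x̄ = F·x = [10, 2]
step 0: P̄ = F·P·Fᵀ + Q = [43 12; 12 6]
step 0: y = z − H·x̄ = [7, 14]
step 0: S = H·P̄·Hᵀ + R = [21 19; 19 173]
step 0: K = P̄·Hᵀ·S⁻¹ = [-893/1636 -649/1636; 285/1636 -315/1636]
step 0: x' = x̄ + K·y = [1023/1636, 857/1636]
step 0: P' = (I − K·H)·P̄ = [1055/818 81/818; 81/818 183/818]
step 1: x̄ = F·x = [-525/1636, -857/1636]
step 1: P̄ = F·P·Fᵀ + Q = [7349/818 387/818; 387/818 1819/818]
step 1: y = z − H·x̄ = [6097/1636, -2001/409]
step 1: S = H·P̄·Hᵀ + R = [14713/818 -1589/409; -1589/409 14657/409]
step 1: K = P̄·Hᵀ·S⁻¹ = [-268685/514911 -178610/514911; 93799/514911 -92483/514911]
step 1: x' = x̄ + K·y = [-292730/514911, 532303/514911]
step 1: P' = (I − K·H)·P̄ = [608198/514911 35414/514911; 35414/514911 111506/514911]

step 0: x' = [1023/1636, 857/1636], P' = [1055/818 81/818; 81/818 183/818]
step 1: x' = [-292730/514911, 532303/514911], P' = [608198/514911 35414/514911; 35414/514911 111506/514911]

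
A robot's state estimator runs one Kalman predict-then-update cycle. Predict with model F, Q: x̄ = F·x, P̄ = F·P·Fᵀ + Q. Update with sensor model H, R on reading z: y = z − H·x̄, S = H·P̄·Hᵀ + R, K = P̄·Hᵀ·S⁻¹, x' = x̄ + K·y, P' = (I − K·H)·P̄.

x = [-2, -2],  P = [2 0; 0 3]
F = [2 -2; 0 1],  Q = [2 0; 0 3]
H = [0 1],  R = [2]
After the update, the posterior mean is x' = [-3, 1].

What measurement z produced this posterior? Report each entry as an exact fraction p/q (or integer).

z = [2]

x̄ = F·x = [0, -2]
P̄ = F·P·Fᵀ + Q = [22 -6; -6 6]
S = H·P̄·Hᵀ + R = [8]
K = P̄·Hᵀ·S⁻¹ = [-3/4; 3/4]
x' − x̄ = [-3, 3] = K·y
y = (KᵀK)⁻¹·Kᵀ·(x' − x̄) = [4]
z = y + H·x̄ = [4] + [-2] = [2]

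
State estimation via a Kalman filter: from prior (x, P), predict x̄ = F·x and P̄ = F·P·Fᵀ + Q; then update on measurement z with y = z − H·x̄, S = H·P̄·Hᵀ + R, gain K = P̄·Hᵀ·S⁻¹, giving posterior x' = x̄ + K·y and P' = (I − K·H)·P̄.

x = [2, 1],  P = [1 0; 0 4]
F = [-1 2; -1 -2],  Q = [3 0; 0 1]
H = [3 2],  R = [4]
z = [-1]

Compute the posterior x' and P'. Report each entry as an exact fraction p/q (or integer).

x̄ = F·x = [0, -4]
P̄ = F·P·Fᵀ + Q = [20 -15; -15 18]
y = z − H·x̄ = [7]
S = H·P̄·Hᵀ + R = [76]
K = P̄·Hᵀ·S⁻¹ = [15/38; -9/76]
x' = x̄ + K·y = [105/38, -367/76]
P' = (I − K·H)·P̄ = [155/19 -435/38; -435/38 1287/76]

x' = [105/38, -367/76]
P' = [155/19 -435/38; -435/38 1287/76]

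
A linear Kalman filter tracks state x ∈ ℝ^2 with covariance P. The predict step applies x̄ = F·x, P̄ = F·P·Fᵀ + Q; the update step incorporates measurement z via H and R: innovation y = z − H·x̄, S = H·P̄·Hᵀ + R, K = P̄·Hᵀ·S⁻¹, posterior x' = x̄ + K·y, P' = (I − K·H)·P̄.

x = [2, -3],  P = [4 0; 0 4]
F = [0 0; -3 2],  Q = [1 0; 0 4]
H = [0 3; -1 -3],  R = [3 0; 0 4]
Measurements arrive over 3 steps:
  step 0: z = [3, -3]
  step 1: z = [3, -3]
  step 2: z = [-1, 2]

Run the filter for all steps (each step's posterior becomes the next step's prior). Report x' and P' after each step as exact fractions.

step 0: x̄ = F·x = [0, -12]
step 0: P̄ = F·P·Fᵀ + Q = [1 0; 0 56]
step 0: y = z − H·x̄ = [39, -39]
step 0: S = H·P̄·Hᵀ + R = [507 -504; -504 509]
step 0: K = P̄·Hᵀ·S⁻¹ = [-168/1349 -169/1349; 280/1349 -168/1349]
step 0: x' = x̄ + K·y = [39/1349, 1284/1349]
step 0: P' = (I − K·H)·P̄ = [1180/1349 -168/1349; -168/1349 280/1349]
step 1: x̄ = F·x = [0, 129/71]
step 1: P̄ = F·P·Fᵀ + Q = [1 0; 0 1008/71]
step 1: y = z − H·x̄ = [-174/71, 174/71]
step 1: S = H·P̄·Hᵀ + R = [9285/71 -9072/71; -9072/71 9427/71]
step 1: K = P̄·Hᵀ·S⁻¹ = [-3024/24547 -3095/24547; 5040/24547 -3024/24547]
step 1: x' = x̄ + K·y = [-174/24547, 24837/24547]
step 1: P' = (I − K·H)·P̄ = [21452/24547 -3024/24547; -3024/24547 5040/24547]
step 2: x̄ = F·x = [0, 50196/24547]
step 2: P̄ = F·P·Fᵀ + Q = [1 0; 0 347704/24547]
step 2: y = z − H·x̄ = [-175135/24547, 199682/24547]
step 2: S = H·P̄·Hᵀ + R = [3202977/24547 -3129336/24547; -3129336/24547 3252071/24547]
step 2: K = P̄·Hᵀ·S⁻¹ = [-1043112/8467631 -1067659/8467631; 1738520/8467631 -1043112/8467631]
step 2: x' = x̄ + K·y = [-1242794/8467631, -3573764/8467631]
step 2: P' = (I − K·H)·P̄ = [7399972/8467631 -1043112/8467631; -1043112/8467631 1738520/8467631]

step 0: x' = [39/1349, 1284/1349], P' = [1180/1349 -168/1349; -168/1349 280/1349]
step 1: x' = [-174/24547, 24837/24547], P' = [21452/24547 -3024/24547; -3024/24547 5040/24547]
step 2: x' = [-1242794/8467631, -3573764/8467631], P' = [7399972/8467631 -1043112/8467631; -1043112/8467631 1738520/8467631]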